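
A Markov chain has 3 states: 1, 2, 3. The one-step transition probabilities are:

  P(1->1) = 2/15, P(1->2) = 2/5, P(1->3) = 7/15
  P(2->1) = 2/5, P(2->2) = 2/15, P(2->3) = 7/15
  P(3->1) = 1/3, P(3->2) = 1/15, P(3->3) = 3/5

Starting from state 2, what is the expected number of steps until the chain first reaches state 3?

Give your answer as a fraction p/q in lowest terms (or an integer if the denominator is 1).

Answer: 15/7

Derivation:
Let h_i = expected steps to first reach 3 from state i.
Boundary: h_3 = 0.
First-step equations for the other states:
  h_1 = 1 + 2/15*h_1 + 2/5*h_2 + 7/15*h_3
  h_2 = 1 + 2/5*h_1 + 2/15*h_2 + 7/15*h_3

Substituting h_3 = 0 and rearranging gives the linear system (I - Q) h = 1:
  [13/15, -2/5] . (h_1, h_2) = 1
  [-2/5, 13/15] . (h_1, h_2) = 1

Solving yields:
  h_1 = 15/7
  h_2 = 15/7

Starting state is 2, so the expected hitting time is h_2 = 15/7.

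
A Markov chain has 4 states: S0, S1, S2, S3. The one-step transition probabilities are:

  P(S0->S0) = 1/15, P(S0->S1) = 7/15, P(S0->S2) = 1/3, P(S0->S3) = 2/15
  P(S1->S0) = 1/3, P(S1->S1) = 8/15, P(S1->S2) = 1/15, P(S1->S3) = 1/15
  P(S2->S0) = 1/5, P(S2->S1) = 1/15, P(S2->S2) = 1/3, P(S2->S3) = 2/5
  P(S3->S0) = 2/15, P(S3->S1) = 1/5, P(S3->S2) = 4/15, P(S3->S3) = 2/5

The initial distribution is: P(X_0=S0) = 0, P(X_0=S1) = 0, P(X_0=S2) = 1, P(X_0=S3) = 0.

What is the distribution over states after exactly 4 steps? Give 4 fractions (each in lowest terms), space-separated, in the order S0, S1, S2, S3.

Propagating the distribution step by step (d_{t+1} = d_t * P):
d_0 = (S0=0, S1=0, S2=1, S3=0)
  d_1[S0] = 0*1/15 + 0*1/3 + 1*1/5 + 0*2/15 = 1/5
  d_1[S1] = 0*7/15 + 0*8/15 + 1*1/15 + 0*1/5 = 1/15
  d_1[S2] = 0*1/3 + 0*1/15 + 1*1/3 + 0*4/15 = 1/3
  d_1[S3] = 0*2/15 + 0*1/15 + 1*2/5 + 0*2/5 = 2/5
d_1 = (S0=1/5, S1=1/15, S2=1/3, S3=2/5)
  d_2[S0] = 1/5*1/15 + 1/15*1/3 + 1/3*1/5 + 2/5*2/15 = 7/45
  d_2[S1] = 1/5*7/15 + 1/15*8/15 + 1/3*1/15 + 2/5*1/5 = 52/225
  d_2[S2] = 1/5*1/3 + 1/15*1/15 + 1/3*1/3 + 2/5*4/15 = 13/45
  d_2[S3] = 1/5*2/15 + 1/15*1/15 + 1/3*2/5 + 2/5*2/5 = 73/225
d_2 = (S0=7/45, S1=52/225, S2=13/45, S3=73/225)
  d_3[S0] = 7/45*1/15 + 52/225*1/3 + 13/45*1/5 + 73/225*2/15 = 212/1125
  d_3[S1] = 7/45*7/15 + 52/225*8/15 + 13/45*1/15 + 73/225*1/5 = 7/25
  d_3[S2] = 7/45*1/3 + 52/225*1/15 + 13/45*1/3 + 73/225*4/15 = 844/3375
  d_3[S3] = 7/45*2/15 + 52/225*1/15 + 13/45*2/5 + 73/225*2/5 = 38/135
d_3 = (S0=212/1125, S1=7/25, S2=844/3375, S3=38/135)
  d_4[S0] = 212/1125*1/15 + 7/25*1/3 + 844/3375*1/5 + 38/135*2/15 = 9793/50625
  d_4[S1] = 212/1125*7/15 + 7/25*8/15 + 844/3375*1/15 + 38/135*1/5 = 15706/50625
  d_4[S2] = 212/1125*1/3 + 7/25*1/15 + 844/3375*1/3 + 38/135*4/15 = 2429/10125
  d_4[S3] = 212/1125*2/15 + 7/25*1/15 + 844/3375*2/5 + 38/135*2/5 = 4327/16875
d_4 = (S0=9793/50625, S1=15706/50625, S2=2429/10125, S3=4327/16875)

Answer: 9793/50625 15706/50625 2429/10125 4327/16875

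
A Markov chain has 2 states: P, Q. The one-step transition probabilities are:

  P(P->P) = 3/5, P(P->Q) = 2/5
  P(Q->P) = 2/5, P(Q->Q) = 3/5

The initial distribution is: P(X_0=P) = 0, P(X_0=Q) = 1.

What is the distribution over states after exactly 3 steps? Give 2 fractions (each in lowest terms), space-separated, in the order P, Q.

Answer: 62/125 63/125

Derivation:
Propagating the distribution step by step (d_{t+1} = d_t * P):
d_0 = (P=0, Q=1)
  d_1[P] = 0*3/5 + 1*2/5 = 2/5
  d_1[Q] = 0*2/5 + 1*3/5 = 3/5
d_1 = (P=2/5, Q=3/5)
  d_2[P] = 2/5*3/5 + 3/5*2/5 = 12/25
  d_2[Q] = 2/5*2/5 + 3/5*3/5 = 13/25
d_2 = (P=12/25, Q=13/25)
  d_3[P] = 12/25*3/5 + 13/25*2/5 = 62/125
  d_3[Q] = 12/25*2/5 + 13/25*3/5 = 63/125
d_3 = (P=62/125, Q=63/125)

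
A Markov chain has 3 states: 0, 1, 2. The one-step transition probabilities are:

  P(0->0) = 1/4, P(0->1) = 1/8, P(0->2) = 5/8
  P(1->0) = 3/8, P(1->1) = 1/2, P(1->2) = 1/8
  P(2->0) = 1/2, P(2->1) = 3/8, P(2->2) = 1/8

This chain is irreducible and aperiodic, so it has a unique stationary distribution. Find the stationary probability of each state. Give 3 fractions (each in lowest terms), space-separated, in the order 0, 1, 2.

Answer: 25/68 11/34 21/68

Derivation:
The stationary distribution satisfies pi = pi * P, i.e.:
  pi_0 = 1/4*pi_0 + 3/8*pi_1 + 1/2*pi_2
  pi_1 = 1/8*pi_0 + 1/2*pi_1 + 3/8*pi_2
  pi_2 = 5/8*pi_0 + 1/8*pi_1 + 1/8*pi_2
with normalization: pi_0 + pi_1 + pi_2 = 1.

Using the first 2 balance equations plus normalization, the linear system A*pi = b is:
  [-3/4, 3/8, 1/2] . pi = 0
  [1/8, -1/2, 3/8] . pi = 0
  [1, 1, 1] . pi = 1

Solving yields:
  pi_0 = 25/68
  pi_1 = 11/34
  pi_2 = 21/68

Verification (pi * P):
  25/68*1/4 + 11/34*3/8 + 21/68*1/2 = 25/68 = pi_0  (ok)
  25/68*1/8 + 11/34*1/2 + 21/68*3/8 = 11/34 = pi_1  (ok)
  25/68*5/8 + 11/34*1/8 + 21/68*1/8 = 21/68 = pi_2  (ok)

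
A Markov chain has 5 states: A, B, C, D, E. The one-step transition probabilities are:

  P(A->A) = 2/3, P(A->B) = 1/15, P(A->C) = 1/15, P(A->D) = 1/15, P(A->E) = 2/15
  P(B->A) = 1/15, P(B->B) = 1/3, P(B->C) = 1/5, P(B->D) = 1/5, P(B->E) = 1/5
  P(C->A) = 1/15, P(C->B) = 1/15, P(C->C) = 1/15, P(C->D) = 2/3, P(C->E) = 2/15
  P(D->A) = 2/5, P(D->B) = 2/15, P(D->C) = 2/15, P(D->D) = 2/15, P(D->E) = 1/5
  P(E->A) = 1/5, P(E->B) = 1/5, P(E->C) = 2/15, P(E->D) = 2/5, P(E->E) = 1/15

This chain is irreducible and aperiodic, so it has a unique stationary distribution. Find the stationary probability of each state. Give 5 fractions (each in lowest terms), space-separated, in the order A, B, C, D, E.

Answer: 6514/16551 84/613 3607/33102 1178/5517 1621/11034

Derivation:
The stationary distribution satisfies pi = pi * P, i.e.:
  pi_A = 2/3*pi_A + 1/15*pi_B + 1/15*pi_C + 2/5*pi_D + 1/5*pi_E
  pi_B = 1/15*pi_A + 1/3*pi_B + 1/15*pi_C + 2/15*pi_D + 1/5*pi_E
  pi_C = 1/15*pi_A + 1/5*pi_B + 1/15*pi_C + 2/15*pi_D + 2/15*pi_E
  pi_D = 1/15*pi_A + 1/5*pi_B + 2/3*pi_C + 2/15*pi_D + 2/5*pi_E
  pi_E = 2/15*pi_A + 1/5*pi_B + 2/15*pi_C + 1/5*pi_D + 1/15*pi_E
with normalization: pi_A + pi_B + pi_C + pi_D + pi_E = 1.

Using the first 4 balance equations plus normalization, the linear system A*pi = b is:
  [-1/3, 1/15, 1/15, 2/5, 1/5] . pi = 0
  [1/15, -2/3, 1/15, 2/15, 1/5] . pi = 0
  [1/15, 1/5, -14/15, 2/15, 2/15] . pi = 0
  [1/15, 1/5, 2/3, -13/15, 2/5] . pi = 0
  [1, 1, 1, 1, 1] . pi = 1

Solving yields:
  pi_A = 6514/16551
  pi_B = 84/613
  pi_C = 3607/33102
  pi_D = 1178/5517
  pi_E = 1621/11034

Verification (pi * P):
  6514/16551*2/3 + 84/613*1/15 + 3607/33102*1/15 + 1178/5517*2/5 + 1621/11034*1/5 = 6514/16551 = pi_A  (ok)
  6514/16551*1/15 + 84/613*1/3 + 3607/33102*1/15 + 1178/5517*2/15 + 1621/11034*1/5 = 84/613 = pi_B  (ok)
  6514/16551*1/15 + 84/613*1/5 + 3607/33102*1/15 + 1178/5517*2/15 + 1621/11034*2/15 = 3607/33102 = pi_C  (ok)
  6514/16551*1/15 + 84/613*1/5 + 3607/33102*2/3 + 1178/5517*2/15 + 1621/11034*2/5 = 1178/5517 = pi_D  (ok)
  6514/16551*2/15 + 84/613*1/5 + 3607/33102*2/15 + 1178/5517*1/5 + 1621/11034*1/15 = 1621/11034 = pi_E  (ok)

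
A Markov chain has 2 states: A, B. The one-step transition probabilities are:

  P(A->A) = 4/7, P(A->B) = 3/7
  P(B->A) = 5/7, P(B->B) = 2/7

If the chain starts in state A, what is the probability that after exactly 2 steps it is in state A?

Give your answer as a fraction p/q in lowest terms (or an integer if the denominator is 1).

Answer: 31/49

Derivation:
Computing P^2 by repeated multiplication:
P^1 =
  A: [4/7, 3/7]
  B: [5/7, 2/7]
P^2 =
  A: [31/49, 18/49]
  B: [30/49, 19/49]

(P^2)[A -> A] = 31/49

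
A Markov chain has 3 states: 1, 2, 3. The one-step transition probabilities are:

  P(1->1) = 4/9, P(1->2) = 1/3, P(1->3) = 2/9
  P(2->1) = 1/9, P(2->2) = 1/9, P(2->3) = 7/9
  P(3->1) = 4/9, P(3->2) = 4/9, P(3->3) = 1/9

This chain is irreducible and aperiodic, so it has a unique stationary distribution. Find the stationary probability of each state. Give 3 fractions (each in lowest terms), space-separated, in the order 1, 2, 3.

Answer: 12/35 32/105 37/105

Derivation:
The stationary distribution satisfies pi = pi * P, i.e.:
  pi_1 = 4/9*pi_1 + 1/9*pi_2 + 4/9*pi_3
  pi_2 = 1/3*pi_1 + 1/9*pi_2 + 4/9*pi_3
  pi_3 = 2/9*pi_1 + 7/9*pi_2 + 1/9*pi_3
with normalization: pi_1 + pi_2 + pi_3 = 1.

Using the first 2 balance equations plus normalization, the linear system A*pi = b is:
  [-5/9, 1/9, 4/9] . pi = 0
  [1/3, -8/9, 4/9] . pi = 0
  [1, 1, 1] . pi = 1

Solving yields:
  pi_1 = 12/35
  pi_2 = 32/105
  pi_3 = 37/105

Verification (pi * P):
  12/35*4/9 + 32/105*1/9 + 37/105*4/9 = 12/35 = pi_1  (ok)
  12/35*1/3 + 32/105*1/9 + 37/105*4/9 = 32/105 = pi_2  (ok)
  12/35*2/9 + 32/105*7/9 + 37/105*1/9 = 37/105 = pi_3  (ok)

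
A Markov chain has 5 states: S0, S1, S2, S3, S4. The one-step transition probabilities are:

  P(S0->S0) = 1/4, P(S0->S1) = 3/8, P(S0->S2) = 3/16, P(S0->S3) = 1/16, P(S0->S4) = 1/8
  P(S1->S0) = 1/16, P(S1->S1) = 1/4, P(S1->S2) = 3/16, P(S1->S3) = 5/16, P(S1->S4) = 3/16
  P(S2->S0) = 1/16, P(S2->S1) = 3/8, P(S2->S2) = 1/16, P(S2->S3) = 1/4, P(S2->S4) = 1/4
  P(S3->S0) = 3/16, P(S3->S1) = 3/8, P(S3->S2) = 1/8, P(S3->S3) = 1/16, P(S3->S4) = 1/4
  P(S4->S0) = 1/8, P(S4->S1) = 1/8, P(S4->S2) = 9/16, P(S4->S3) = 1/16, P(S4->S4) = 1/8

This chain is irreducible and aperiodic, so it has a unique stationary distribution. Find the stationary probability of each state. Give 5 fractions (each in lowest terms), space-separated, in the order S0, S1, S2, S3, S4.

Answer: 4841/40706 5912/20353 4501/20353 3594/20353 7851/40706

Derivation:
The stationary distribution satisfies pi = pi * P, i.e.:
  pi_S0 = 1/4*pi_S0 + 1/16*pi_S1 + 1/16*pi_S2 + 3/16*pi_S3 + 1/8*pi_S4
  pi_S1 = 3/8*pi_S0 + 1/4*pi_S1 + 3/8*pi_S2 + 3/8*pi_S3 + 1/8*pi_S4
  pi_S2 = 3/16*pi_S0 + 3/16*pi_S1 + 1/16*pi_S2 + 1/8*pi_S3 + 9/16*pi_S4
  pi_S3 = 1/16*pi_S0 + 5/16*pi_S1 + 1/4*pi_S2 + 1/16*pi_S3 + 1/16*pi_S4
  pi_S4 = 1/8*pi_S0 + 3/16*pi_S1 + 1/4*pi_S2 + 1/4*pi_S3 + 1/8*pi_S4
with normalization: pi_S0 + pi_S1 + pi_S2 + pi_S3 + pi_S4 = 1.

Using the first 4 balance equations plus normalization, the linear system A*pi = b is:
  [-3/4, 1/16, 1/16, 3/16, 1/8] . pi = 0
  [3/8, -3/4, 3/8, 3/8, 1/8] . pi = 0
  [3/16, 3/16, -15/16, 1/8, 9/16] . pi = 0
  [1/16, 5/16, 1/4, -15/16, 1/16] . pi = 0
  [1, 1, 1, 1, 1] . pi = 1

Solving yields:
  pi_S0 = 4841/40706
  pi_S1 = 5912/20353
  pi_S2 = 4501/20353
  pi_S3 = 3594/20353
  pi_S4 = 7851/40706

Verification (pi * P):
  4841/40706*1/4 + 5912/20353*1/16 + 4501/20353*1/16 + 3594/20353*3/16 + 7851/40706*1/8 = 4841/40706 = pi_S0  (ok)
  4841/40706*3/8 + 5912/20353*1/4 + 4501/20353*3/8 + 3594/20353*3/8 + 7851/40706*1/8 = 5912/20353 = pi_S1  (ok)
  4841/40706*3/16 + 5912/20353*3/16 + 4501/20353*1/16 + 3594/20353*1/8 + 7851/40706*9/16 = 4501/20353 = pi_S2  (ok)
  4841/40706*1/16 + 5912/20353*5/16 + 4501/20353*1/4 + 3594/20353*1/16 + 7851/40706*1/16 = 3594/20353 = pi_S3  (ok)
  4841/40706*1/8 + 5912/20353*3/16 + 4501/20353*1/4 + 3594/20353*1/4 + 7851/40706*1/8 = 7851/40706 = pi_S4  (ok)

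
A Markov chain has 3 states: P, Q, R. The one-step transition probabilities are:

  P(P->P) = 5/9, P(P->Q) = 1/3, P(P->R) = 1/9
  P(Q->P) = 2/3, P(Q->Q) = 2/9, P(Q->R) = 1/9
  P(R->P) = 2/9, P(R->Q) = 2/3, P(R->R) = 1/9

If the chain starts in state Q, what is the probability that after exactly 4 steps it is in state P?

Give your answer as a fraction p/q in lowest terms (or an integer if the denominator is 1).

Answer: 3644/6561

Derivation:
Computing P^4 by repeated multiplication:
P^1 =
  P: [5/9, 1/3, 1/9]
  Q: [2/3, 2/9, 1/9]
  R: [2/9, 2/3, 1/9]
P^2 =
  P: [5/9, 1/3, 1/9]
  Q: [44/81, 28/81, 1/9]
  R: [16/27, 8/27, 1/9]
P^3 =
  P: [5/9, 1/3, 1/9]
  Q: [406/729, 242/729, 1/9]
  R: [134/243, 82/243, 1/9]
P^4 =
  P: [5/9, 1/3, 1/9]
  Q: [3644/6561, 2188/6561, 1/9]
  R: [1216/2187, 728/2187, 1/9]

(P^4)[Q -> P] = 3644/6561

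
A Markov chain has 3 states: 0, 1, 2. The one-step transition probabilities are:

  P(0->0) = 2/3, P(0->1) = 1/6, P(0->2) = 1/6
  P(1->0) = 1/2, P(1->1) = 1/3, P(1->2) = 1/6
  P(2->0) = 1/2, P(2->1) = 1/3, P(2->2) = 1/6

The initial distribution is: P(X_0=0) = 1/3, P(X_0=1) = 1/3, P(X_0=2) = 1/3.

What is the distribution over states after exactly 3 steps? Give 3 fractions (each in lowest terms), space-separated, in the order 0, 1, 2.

Propagating the distribution step by step (d_{t+1} = d_t * P):
d_0 = (0=1/3, 1=1/3, 2=1/3)
  d_1[0] = 1/3*2/3 + 1/3*1/2 + 1/3*1/2 = 5/9
  d_1[1] = 1/3*1/6 + 1/3*1/3 + 1/3*1/3 = 5/18
  d_1[2] = 1/3*1/6 + 1/3*1/6 + 1/3*1/6 = 1/6
d_1 = (0=5/9, 1=5/18, 2=1/6)
  d_2[0] = 5/9*2/3 + 5/18*1/2 + 1/6*1/2 = 16/27
  d_2[1] = 5/9*1/6 + 5/18*1/3 + 1/6*1/3 = 13/54
  d_2[2] = 5/9*1/6 + 5/18*1/6 + 1/6*1/6 = 1/6
d_2 = (0=16/27, 1=13/54, 2=1/6)
  d_3[0] = 16/27*2/3 + 13/54*1/2 + 1/6*1/2 = 97/162
  d_3[1] = 16/27*1/6 + 13/54*1/3 + 1/6*1/3 = 19/81
  d_3[2] = 16/27*1/6 + 13/54*1/6 + 1/6*1/6 = 1/6
d_3 = (0=97/162, 1=19/81, 2=1/6)

Answer: 97/162 19/81 1/6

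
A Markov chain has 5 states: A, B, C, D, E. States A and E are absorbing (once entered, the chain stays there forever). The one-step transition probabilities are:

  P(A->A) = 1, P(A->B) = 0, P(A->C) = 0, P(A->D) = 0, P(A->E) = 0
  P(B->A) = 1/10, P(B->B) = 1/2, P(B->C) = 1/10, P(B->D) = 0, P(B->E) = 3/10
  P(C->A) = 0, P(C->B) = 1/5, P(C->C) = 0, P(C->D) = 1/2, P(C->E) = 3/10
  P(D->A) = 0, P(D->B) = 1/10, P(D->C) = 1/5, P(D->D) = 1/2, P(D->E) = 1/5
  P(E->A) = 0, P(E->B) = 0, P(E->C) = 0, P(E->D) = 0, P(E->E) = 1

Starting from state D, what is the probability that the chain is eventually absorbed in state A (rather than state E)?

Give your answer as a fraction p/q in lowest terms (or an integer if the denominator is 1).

Answer: 14/185

Derivation:
Let a_i = P(absorbed in A | start in state i).
Boundary conditions: a_A = 1, a_E = 0.
For each transient state i, a_i = sum_j P(i->j) * a_j:
  a_B = 1/10*a_A + 1/2*a_B + 1/10*a_C + 0*a_D + 3/10*a_E
  a_C = 0*a_A + 1/5*a_B + 0*a_C + 1/2*a_D + 3/10*a_E
  a_D = 0*a_A + 1/10*a_B + 1/5*a_C + 1/2*a_D + 1/5*a_E

Substituting a_A = 1 and a_E = 0, rearrange to (I - Q) a = r where r[i] = P(i -> A):
  [1/2, -1/10, 0] . (a_B, a_C, a_D) = 1/10
  [-1/5, 1, -1/2] . (a_B, a_C, a_D) = 0
  [-1/10, -1/5, 1/2] . (a_B, a_C, a_D) = 0

Solving yields:
  a_B = 8/37
  a_C = 3/37
  a_D = 14/185

Starting state is D, so the absorption probability is a_D = 14/185.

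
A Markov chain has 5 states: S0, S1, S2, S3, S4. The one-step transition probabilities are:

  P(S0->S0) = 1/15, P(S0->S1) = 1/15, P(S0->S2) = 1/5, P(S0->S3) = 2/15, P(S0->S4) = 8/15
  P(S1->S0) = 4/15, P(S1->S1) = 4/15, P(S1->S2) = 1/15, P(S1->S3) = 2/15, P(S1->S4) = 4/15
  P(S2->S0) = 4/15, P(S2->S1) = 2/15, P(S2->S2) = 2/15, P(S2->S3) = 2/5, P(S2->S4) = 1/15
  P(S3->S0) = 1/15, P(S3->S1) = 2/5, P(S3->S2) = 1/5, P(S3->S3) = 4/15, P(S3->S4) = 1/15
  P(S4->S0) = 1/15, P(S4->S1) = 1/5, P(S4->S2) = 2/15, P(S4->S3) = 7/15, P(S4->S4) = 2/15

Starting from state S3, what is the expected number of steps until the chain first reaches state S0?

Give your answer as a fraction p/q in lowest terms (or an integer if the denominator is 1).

Let h_i = expected steps to first reach S0 from state i.
Boundary: h_S0 = 0.
First-step equations for the other states:
  h_S1 = 1 + 4/15*h_S0 + 4/15*h_S1 + 1/15*h_S2 + 2/15*h_S3 + 4/15*h_S4
  h_S2 = 1 + 4/15*h_S0 + 2/15*h_S1 + 2/15*h_S2 + 2/5*h_S3 + 1/15*h_S4
  h_S3 = 1 + 1/15*h_S0 + 2/5*h_S1 + 1/5*h_S2 + 4/15*h_S3 + 1/15*h_S4
  h_S4 = 1 + 1/15*h_S0 + 1/5*h_S1 + 2/15*h_S2 + 7/15*h_S3 + 2/15*h_S4

Substituting h_S0 = 0 and rearranging gives the linear system (I - Q) h = 1:
  [11/15, -1/15, -2/15, -4/15] . (h_S1, h_S2, h_S3, h_S4) = 1
  [-2/15, 13/15, -2/5, -1/15] . (h_S1, h_S2, h_S3, h_S4) = 1
  [-2/5, -1/5, 11/15, -1/15] . (h_S1, h_S2, h_S3, h_S4) = 1
  [-1/5, -2/15, -7/15, 13/15] . (h_S1, h_S2, h_S3, h_S4) = 1

Solving yields:
  h_S1 = 1805/328
  h_S2 = 5425/984
  h_S3 = 1595/246
  h_S4 = 6655/984

Starting state is S3, so the expected hitting time is h_S3 = 1595/246.

Answer: 1595/246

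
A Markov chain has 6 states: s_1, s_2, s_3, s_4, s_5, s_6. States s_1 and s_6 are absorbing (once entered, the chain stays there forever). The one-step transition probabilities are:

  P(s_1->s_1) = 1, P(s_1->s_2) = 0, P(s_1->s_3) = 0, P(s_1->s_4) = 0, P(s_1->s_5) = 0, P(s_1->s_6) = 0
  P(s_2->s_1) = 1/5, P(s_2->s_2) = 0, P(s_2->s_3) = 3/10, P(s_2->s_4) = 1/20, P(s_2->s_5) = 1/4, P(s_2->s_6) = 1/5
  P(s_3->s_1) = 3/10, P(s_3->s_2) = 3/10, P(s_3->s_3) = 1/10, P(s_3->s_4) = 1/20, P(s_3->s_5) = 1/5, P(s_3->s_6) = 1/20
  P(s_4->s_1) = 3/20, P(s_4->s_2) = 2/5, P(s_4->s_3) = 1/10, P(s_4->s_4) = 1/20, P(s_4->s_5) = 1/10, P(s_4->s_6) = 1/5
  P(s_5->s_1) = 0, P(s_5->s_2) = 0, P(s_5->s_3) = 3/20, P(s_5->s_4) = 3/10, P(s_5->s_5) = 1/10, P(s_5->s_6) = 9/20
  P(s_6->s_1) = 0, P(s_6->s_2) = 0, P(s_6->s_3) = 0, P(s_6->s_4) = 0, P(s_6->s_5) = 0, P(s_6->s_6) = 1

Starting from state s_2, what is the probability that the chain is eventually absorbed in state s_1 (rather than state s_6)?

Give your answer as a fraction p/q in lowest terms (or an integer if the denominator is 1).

Let a_i = P(absorbed in s_1 | start in state i).
Boundary conditions: a_s_1 = 1, a_s_6 = 0.
For each transient state i, a_i = sum_j P(i->j) * a_j:
  a_s_2 = 1/5*a_s_1 + 0*a_s_2 + 3/10*a_s_3 + 1/20*a_s_4 + 1/4*a_s_5 + 1/5*a_s_6
  a_s_3 = 3/10*a_s_1 + 3/10*a_s_2 + 1/10*a_s_3 + 1/20*a_s_4 + 1/5*a_s_5 + 1/20*a_s_6
  a_s_4 = 3/20*a_s_1 + 2/5*a_s_2 + 1/10*a_s_3 + 1/20*a_s_4 + 1/10*a_s_5 + 1/5*a_s_6
  a_s_5 = 0*a_s_1 + 0*a_s_2 + 3/20*a_s_3 + 3/10*a_s_4 + 1/10*a_s_5 + 9/20*a_s_6

Substituting a_s_1 = 1 and a_s_6 = 0, rearrange to (I - Q) a = r where r[i] = P(i -> s_1):
  [1, -3/10, -1/20, -1/4] . (a_s_2, a_s_3, a_s_4, a_s_5) = 1/5
  [-3/10, 9/10, -1/20, -1/5] . (a_s_2, a_s_3, a_s_4, a_s_5) = 3/10
  [-2/5, -1/10, 19/20, -1/10] . (a_s_2, a_s_3, a_s_4, a_s_5) = 3/20
  [0, -3/20, -3/10, 9/10] . (a_s_2, a_s_3, a_s_4, a_s_5) = 0

Solving yields:
  a_s_2 = 13349/29762
  a_s_3 = 8324/14881
  a_s_4 = 6407/14881
  a_s_5 = 3523/14881

Starting state is s_2, so the absorption probability is a_s_2 = 13349/29762.

Answer: 13349/29762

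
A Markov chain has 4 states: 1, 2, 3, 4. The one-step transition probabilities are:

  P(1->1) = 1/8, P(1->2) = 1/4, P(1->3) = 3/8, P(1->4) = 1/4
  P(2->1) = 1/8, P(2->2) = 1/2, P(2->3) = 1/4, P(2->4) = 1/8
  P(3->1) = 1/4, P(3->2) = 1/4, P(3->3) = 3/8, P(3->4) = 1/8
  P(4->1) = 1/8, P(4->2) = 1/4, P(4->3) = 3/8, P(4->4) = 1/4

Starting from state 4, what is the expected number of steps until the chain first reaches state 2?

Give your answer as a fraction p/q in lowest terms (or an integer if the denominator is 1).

Answer: 4

Derivation:
Let h_i = expected steps to first reach 2 from state i.
Boundary: h_2 = 0.
First-step equations for the other states:
  h_1 = 1 + 1/8*h_1 + 1/4*h_2 + 3/8*h_3 + 1/4*h_4
  h_3 = 1 + 1/4*h_1 + 1/4*h_2 + 3/8*h_3 + 1/8*h_4
  h_4 = 1 + 1/8*h_1 + 1/4*h_2 + 3/8*h_3 + 1/4*h_4

Substituting h_2 = 0 and rearranging gives the linear system (I - Q) h = 1:
  [7/8, -3/8, -1/4] . (h_1, h_3, h_4) = 1
  [-1/4, 5/8, -1/8] . (h_1, h_3, h_4) = 1
  [-1/8, -3/8, 3/4] . (h_1, h_3, h_4) = 1

Solving yields:
  h_1 = 4
  h_3 = 4
  h_4 = 4

Starting state is 4, so the expected hitting time is h_4 = 4.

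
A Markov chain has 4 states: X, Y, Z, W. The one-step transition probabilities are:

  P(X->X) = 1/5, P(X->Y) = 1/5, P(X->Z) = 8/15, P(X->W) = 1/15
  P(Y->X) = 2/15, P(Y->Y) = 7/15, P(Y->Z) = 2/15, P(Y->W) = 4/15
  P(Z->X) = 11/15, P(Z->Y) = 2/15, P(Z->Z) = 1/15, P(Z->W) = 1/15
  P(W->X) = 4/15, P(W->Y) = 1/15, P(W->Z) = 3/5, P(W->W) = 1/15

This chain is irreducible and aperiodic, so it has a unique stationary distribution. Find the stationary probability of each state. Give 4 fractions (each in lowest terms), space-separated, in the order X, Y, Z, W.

Answer: 262/735 11/49 226/735 82/735

Derivation:
The stationary distribution satisfies pi = pi * P, i.e.:
  pi_X = 1/5*pi_X + 2/15*pi_Y + 11/15*pi_Z + 4/15*pi_W
  pi_Y = 1/5*pi_X + 7/15*pi_Y + 2/15*pi_Z + 1/15*pi_W
  pi_Z = 8/15*pi_X + 2/15*pi_Y + 1/15*pi_Z + 3/5*pi_W
  pi_W = 1/15*pi_X + 4/15*pi_Y + 1/15*pi_Z + 1/15*pi_W
with normalization: pi_X + pi_Y + pi_Z + pi_W = 1.

Using the first 3 balance equations plus normalization, the linear system A*pi = b is:
  [-4/5, 2/15, 11/15, 4/15] . pi = 0
  [1/5, -8/15, 2/15, 1/15] . pi = 0
  [8/15, 2/15, -14/15, 3/5] . pi = 0
  [1, 1, 1, 1] . pi = 1

Solving yields:
  pi_X = 262/735
  pi_Y = 11/49
  pi_Z = 226/735
  pi_W = 82/735

Verification (pi * P):
  262/735*1/5 + 11/49*2/15 + 226/735*11/15 + 82/735*4/15 = 262/735 = pi_X  (ok)
  262/735*1/5 + 11/49*7/15 + 226/735*2/15 + 82/735*1/15 = 11/49 = pi_Y  (ok)
  262/735*8/15 + 11/49*2/15 + 226/735*1/15 + 82/735*3/5 = 226/735 = pi_Z  (ok)
  262/735*1/15 + 11/49*4/15 + 226/735*1/15 + 82/735*1/15 = 82/735 = pi_W  (ok)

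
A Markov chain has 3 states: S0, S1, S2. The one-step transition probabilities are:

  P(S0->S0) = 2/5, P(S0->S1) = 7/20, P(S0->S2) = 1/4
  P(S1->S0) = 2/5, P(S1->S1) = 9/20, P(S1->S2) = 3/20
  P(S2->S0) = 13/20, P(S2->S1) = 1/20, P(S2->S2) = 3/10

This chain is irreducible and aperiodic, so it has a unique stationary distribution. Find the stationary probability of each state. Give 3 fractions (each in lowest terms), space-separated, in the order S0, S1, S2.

Answer: 151/330 103/330 38/165

Derivation:
The stationary distribution satisfies pi = pi * P, i.e.:
  pi_S0 = 2/5*pi_S0 + 2/5*pi_S1 + 13/20*pi_S2
  pi_S1 = 7/20*pi_S0 + 9/20*pi_S1 + 1/20*pi_S2
  pi_S2 = 1/4*pi_S0 + 3/20*pi_S1 + 3/10*pi_S2
with normalization: pi_S0 + pi_S1 + pi_S2 = 1.

Using the first 2 balance equations plus normalization, the linear system A*pi = b is:
  [-3/5, 2/5, 13/20] . pi = 0
  [7/20, -11/20, 1/20] . pi = 0
  [1, 1, 1] . pi = 1

Solving yields:
  pi_S0 = 151/330
  pi_S1 = 103/330
  pi_S2 = 38/165

Verification (pi * P):
  151/330*2/5 + 103/330*2/5 + 38/165*13/20 = 151/330 = pi_S0  (ok)
  151/330*7/20 + 103/330*9/20 + 38/165*1/20 = 103/330 = pi_S1  (ok)
  151/330*1/4 + 103/330*3/20 + 38/165*3/10 = 38/165 = pi_S2  (ok)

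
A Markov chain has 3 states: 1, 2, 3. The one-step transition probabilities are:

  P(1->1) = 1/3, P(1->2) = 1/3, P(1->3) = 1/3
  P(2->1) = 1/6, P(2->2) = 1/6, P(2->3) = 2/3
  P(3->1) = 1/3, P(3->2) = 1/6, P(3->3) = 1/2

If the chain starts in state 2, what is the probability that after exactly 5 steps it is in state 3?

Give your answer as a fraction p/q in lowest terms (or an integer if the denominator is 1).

Answer: 473/972

Derivation:
Computing P^5 by repeated multiplication:
P^1 =
  1: [1/3, 1/3, 1/3]
  2: [1/6, 1/6, 2/3]
  3: [1/3, 1/6, 1/2]
P^2 =
  1: [5/18, 2/9, 1/2]
  2: [11/36, 7/36, 1/2]
  3: [11/36, 2/9, 17/36]
P^3 =
  1: [8/27, 23/108, 53/108]
  2: [65/216, 47/216, 13/27]
  3: [8/27, 47/216, 35/72]
P^4 =
  1: [193/648, 35/162, 35/72]
  2: [385/1296, 281/1296, 35/72]
  3: [385/1296, 35/162, 631/1296]
P^5 =
  1: [289/972, 841/3888, 1891/3888]
  2: [2311/7776, 1681/7776, 473/972]
  3: [289/972, 1681/7776, 1261/2592]

(P^5)[2 -> 3] = 473/972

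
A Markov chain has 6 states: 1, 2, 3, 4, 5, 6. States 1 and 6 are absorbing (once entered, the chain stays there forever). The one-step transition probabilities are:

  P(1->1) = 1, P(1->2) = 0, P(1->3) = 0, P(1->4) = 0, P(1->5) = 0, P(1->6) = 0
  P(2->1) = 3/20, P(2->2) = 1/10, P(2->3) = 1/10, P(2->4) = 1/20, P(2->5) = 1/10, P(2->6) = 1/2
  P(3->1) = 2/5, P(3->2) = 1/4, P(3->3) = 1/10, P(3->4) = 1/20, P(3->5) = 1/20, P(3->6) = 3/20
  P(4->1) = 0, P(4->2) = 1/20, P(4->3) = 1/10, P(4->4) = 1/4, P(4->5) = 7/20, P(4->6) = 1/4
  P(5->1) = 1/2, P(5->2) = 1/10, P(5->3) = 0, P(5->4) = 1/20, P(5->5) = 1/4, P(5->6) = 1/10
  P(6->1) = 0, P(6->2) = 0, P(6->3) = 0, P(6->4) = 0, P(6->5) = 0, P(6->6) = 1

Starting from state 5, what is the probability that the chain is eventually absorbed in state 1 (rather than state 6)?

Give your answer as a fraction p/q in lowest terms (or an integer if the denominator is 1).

Let a_i = P(absorbed in 1 | start in state i).
Boundary conditions: a_1 = 1, a_6 = 0.
For each transient state i, a_i = sum_j P(i->j) * a_j:
  a_2 = 3/20*a_1 + 1/10*a_2 + 1/10*a_3 + 1/20*a_4 + 1/10*a_5 + 1/2*a_6
  a_3 = 2/5*a_1 + 1/4*a_2 + 1/10*a_3 + 1/20*a_4 + 1/20*a_5 + 3/20*a_6
  a_4 = 0*a_1 + 1/20*a_2 + 1/10*a_3 + 1/4*a_4 + 7/20*a_5 + 1/4*a_6
  a_5 = 1/2*a_1 + 1/10*a_2 + 0*a_3 + 1/20*a_4 + 1/4*a_5 + 1/10*a_6

Substituting a_1 = 1 and a_6 = 0, rearrange to (I - Q) a = r where r[i] = P(i -> 1):
  [9/10, -1/10, -1/20, -1/10] . (a_2, a_3, a_4, a_5) = 3/20
  [-1/4, 9/10, -1/20, -1/20] . (a_2, a_3, a_4, a_5) = 2/5
  [-1/20, -1/10, 3/4, -7/20] . (a_2, a_3, a_4, a_5) = 0
  [-1/10, 0, -1/20, 3/4] . (a_2, a_3, a_4, a_5) = 1/2

Solving yields:
  a_2 = 5629/16488
  a_3 = 19967/32976
  a_4 = 7417/16488
  a_5 = 4079/5496

Starting state is 5, so the absorption probability is a_5 = 4079/5496.

Answer: 4079/5496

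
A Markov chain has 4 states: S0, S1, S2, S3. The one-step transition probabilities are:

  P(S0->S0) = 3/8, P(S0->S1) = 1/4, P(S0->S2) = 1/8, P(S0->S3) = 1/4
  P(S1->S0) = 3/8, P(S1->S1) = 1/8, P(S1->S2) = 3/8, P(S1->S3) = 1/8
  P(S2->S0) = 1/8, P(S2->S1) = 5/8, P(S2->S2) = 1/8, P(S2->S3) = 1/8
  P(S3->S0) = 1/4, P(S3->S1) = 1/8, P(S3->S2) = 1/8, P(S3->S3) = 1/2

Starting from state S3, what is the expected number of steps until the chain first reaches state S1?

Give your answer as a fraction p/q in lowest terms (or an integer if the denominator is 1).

Let h_i = expected steps to first reach S1 from state i.
Boundary: h_S1 = 0.
First-step equations for the other states:
  h_S0 = 1 + 3/8*h_S0 + 1/4*h_S1 + 1/8*h_S2 + 1/4*h_S3
  h_S2 = 1 + 1/8*h_S0 + 5/8*h_S1 + 1/8*h_S2 + 1/8*h_S3
  h_S3 = 1 + 1/4*h_S0 + 1/8*h_S1 + 1/8*h_S2 + 1/2*h_S3

Substituting h_S1 = 0 and rearranging gives the linear system (I - Q) h = 1:
  [5/8, -1/8, -1/4] . (h_S0, h_S2, h_S3) = 1
  [-1/8, 7/8, -1/8] . (h_S0, h_S2, h_S3) = 1
  [-1/4, -1/8, 1/2] . (h_S0, h_S2, h_S3) = 1

Solving yields:
  h_S0 = 128/33
  h_S2 = 232/99
  h_S3 = 448/99

Starting state is S3, so the expected hitting time is h_S3 = 448/99.

Answer: 448/99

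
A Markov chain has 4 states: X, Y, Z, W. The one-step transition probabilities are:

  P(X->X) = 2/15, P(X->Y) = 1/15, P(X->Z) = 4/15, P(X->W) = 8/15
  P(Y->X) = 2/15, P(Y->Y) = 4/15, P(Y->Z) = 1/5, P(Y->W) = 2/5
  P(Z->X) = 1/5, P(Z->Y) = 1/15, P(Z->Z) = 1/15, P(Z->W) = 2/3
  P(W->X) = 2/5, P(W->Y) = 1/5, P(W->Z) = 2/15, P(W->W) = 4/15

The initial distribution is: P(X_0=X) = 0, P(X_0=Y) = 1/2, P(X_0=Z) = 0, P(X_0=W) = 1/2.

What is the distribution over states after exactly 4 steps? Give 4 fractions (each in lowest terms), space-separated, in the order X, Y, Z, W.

Propagating the distribution step by step (d_{t+1} = d_t * P):
d_0 = (X=0, Y=1/2, Z=0, W=1/2)
  d_1[X] = 0*2/15 + 1/2*2/15 + 0*1/5 + 1/2*2/5 = 4/15
  d_1[Y] = 0*1/15 + 1/2*4/15 + 0*1/15 + 1/2*1/5 = 7/30
  d_1[Z] = 0*4/15 + 1/2*1/5 + 0*1/15 + 1/2*2/15 = 1/6
  d_1[W] = 0*8/15 + 1/2*2/5 + 0*2/3 + 1/2*4/15 = 1/3
d_1 = (X=4/15, Y=7/30, Z=1/6, W=1/3)
  d_2[X] = 4/15*2/15 + 7/30*2/15 + 1/6*1/5 + 1/3*2/5 = 7/30
  d_2[Y] = 4/15*1/15 + 7/30*4/15 + 1/6*1/15 + 1/3*1/5 = 71/450
  d_2[Z] = 4/15*4/15 + 7/30*1/5 + 1/6*1/15 + 1/3*2/15 = 13/75
  d_2[W] = 4/15*8/15 + 7/30*2/5 + 1/6*2/3 + 1/3*4/15 = 98/225
d_2 = (X=7/30, Y=71/450, Z=13/75, W=98/225)
  d_3[X] = 7/30*2/15 + 71/450*2/15 + 13/75*1/5 + 98/225*2/5 = 881/3375
  d_3[Y] = 7/30*1/15 + 71/450*4/15 + 13/75*1/15 + 98/225*1/5 = 211/1350
  d_3[Z] = 7/30*4/15 + 71/450*1/5 + 13/75*1/15 + 98/225*2/15 = 1103/6750
  d_3[W] = 7/30*8/15 + 71/450*2/5 + 13/75*2/3 + 98/225*4/15 = 283/675
d_3 = (X=881/3375, Y=211/1350, Z=1103/6750, W=283/675)
  d_4[X] = 881/3375*2/15 + 211/1350*2/15 + 1103/6750*1/5 + 283/675*2/5 = 8641/33750
  d_4[Y] = 881/3375*1/15 + 211/1350*4/15 + 1103/6750*1/15 + 283/675*1/5 = 623/4050
  d_4[Z] = 881/3375*4/15 + 211/1350*1/5 + 1103/6750*1/15 + 283/675*2/15 = 8488/50625
  d_4[W] = 881/3375*8/15 + 211/1350*2/5 + 1103/6750*2/3 + 283/675*4/15 = 21388/50625
d_4 = (X=8641/33750, Y=623/4050, Z=8488/50625, W=21388/50625)

Answer: 8641/33750 623/4050 8488/50625 21388/50625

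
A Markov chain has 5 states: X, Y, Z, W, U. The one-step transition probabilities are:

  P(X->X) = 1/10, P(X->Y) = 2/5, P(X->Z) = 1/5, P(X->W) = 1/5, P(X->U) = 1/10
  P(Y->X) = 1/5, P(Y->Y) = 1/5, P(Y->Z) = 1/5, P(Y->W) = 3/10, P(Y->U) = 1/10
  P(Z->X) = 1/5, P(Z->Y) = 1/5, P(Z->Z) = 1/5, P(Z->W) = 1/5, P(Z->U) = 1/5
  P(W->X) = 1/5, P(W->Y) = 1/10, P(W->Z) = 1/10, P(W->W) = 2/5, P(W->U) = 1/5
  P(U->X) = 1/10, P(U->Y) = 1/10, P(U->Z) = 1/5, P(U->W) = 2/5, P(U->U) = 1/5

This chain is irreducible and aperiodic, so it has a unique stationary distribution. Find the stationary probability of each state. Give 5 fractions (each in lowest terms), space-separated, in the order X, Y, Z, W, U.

Answer: 484/2901 538/2901 163/967 304/967 478/2901

Derivation:
The stationary distribution satisfies pi = pi * P, i.e.:
  pi_X = 1/10*pi_X + 1/5*pi_Y + 1/5*pi_Z + 1/5*pi_W + 1/10*pi_U
  pi_Y = 2/5*pi_X + 1/5*pi_Y + 1/5*pi_Z + 1/10*pi_W + 1/10*pi_U
  pi_Z = 1/5*pi_X + 1/5*pi_Y + 1/5*pi_Z + 1/10*pi_W + 1/5*pi_U
  pi_W = 1/5*pi_X + 3/10*pi_Y + 1/5*pi_Z + 2/5*pi_W + 2/5*pi_U
  pi_U = 1/10*pi_X + 1/10*pi_Y + 1/5*pi_Z + 1/5*pi_W + 1/5*pi_U
with normalization: pi_X + pi_Y + pi_Z + pi_W + pi_U = 1.

Using the first 4 balance equations plus normalization, the linear system A*pi = b is:
  [-9/10, 1/5, 1/5, 1/5, 1/10] . pi = 0
  [2/5, -4/5, 1/5, 1/10, 1/10] . pi = 0
  [1/5, 1/5, -4/5, 1/10, 1/5] . pi = 0
  [1/5, 3/10, 1/5, -3/5, 2/5] . pi = 0
  [1, 1, 1, 1, 1] . pi = 1

Solving yields:
  pi_X = 484/2901
  pi_Y = 538/2901
  pi_Z = 163/967
  pi_W = 304/967
  pi_U = 478/2901

Verification (pi * P):
  484/2901*1/10 + 538/2901*1/5 + 163/967*1/5 + 304/967*1/5 + 478/2901*1/10 = 484/2901 = pi_X  (ok)
  484/2901*2/5 + 538/2901*1/5 + 163/967*1/5 + 304/967*1/10 + 478/2901*1/10 = 538/2901 = pi_Y  (ok)
  484/2901*1/5 + 538/2901*1/5 + 163/967*1/5 + 304/967*1/10 + 478/2901*1/5 = 163/967 = pi_Z  (ok)
  484/2901*1/5 + 538/2901*3/10 + 163/967*1/5 + 304/967*2/5 + 478/2901*2/5 = 304/967 = pi_W  (ok)
  484/2901*1/10 + 538/2901*1/10 + 163/967*1/5 + 304/967*1/5 + 478/2901*1/5 = 478/2901 = pi_U  (ok)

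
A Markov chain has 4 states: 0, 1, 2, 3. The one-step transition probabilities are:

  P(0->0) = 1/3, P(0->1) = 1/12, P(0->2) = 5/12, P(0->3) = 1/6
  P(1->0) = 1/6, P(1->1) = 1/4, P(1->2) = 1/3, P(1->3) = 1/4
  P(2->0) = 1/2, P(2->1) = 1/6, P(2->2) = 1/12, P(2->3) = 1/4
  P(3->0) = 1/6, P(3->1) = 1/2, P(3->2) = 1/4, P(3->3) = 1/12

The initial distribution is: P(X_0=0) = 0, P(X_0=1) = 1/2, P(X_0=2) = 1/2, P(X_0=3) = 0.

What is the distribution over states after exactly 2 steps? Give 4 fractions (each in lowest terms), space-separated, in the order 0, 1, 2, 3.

Propagating the distribution step by step (d_{t+1} = d_t * P):
d_0 = (0=0, 1=1/2, 2=1/2, 3=0)
  d_1[0] = 0*1/3 + 1/2*1/6 + 1/2*1/2 + 0*1/6 = 1/3
  d_1[1] = 0*1/12 + 1/2*1/4 + 1/2*1/6 + 0*1/2 = 5/24
  d_1[2] = 0*5/12 + 1/2*1/3 + 1/2*1/12 + 0*1/4 = 5/24
  d_1[3] = 0*1/6 + 1/2*1/4 + 1/2*1/4 + 0*1/12 = 1/4
d_1 = (0=1/3, 1=5/24, 2=5/24, 3=1/4)
  d_2[0] = 1/3*1/3 + 5/24*1/6 + 5/24*1/2 + 1/4*1/6 = 7/24
  d_2[1] = 1/3*1/12 + 5/24*1/4 + 5/24*1/6 + 1/4*1/2 = 23/96
  d_2[2] = 1/3*5/12 + 5/24*1/3 + 5/24*1/12 + 1/4*1/4 = 83/288
  d_2[3] = 1/3*1/6 + 5/24*1/4 + 5/24*1/4 + 1/4*1/12 = 13/72
d_2 = (0=7/24, 1=23/96, 2=83/288, 3=13/72)

Answer: 7/24 23/96 83/288 13/72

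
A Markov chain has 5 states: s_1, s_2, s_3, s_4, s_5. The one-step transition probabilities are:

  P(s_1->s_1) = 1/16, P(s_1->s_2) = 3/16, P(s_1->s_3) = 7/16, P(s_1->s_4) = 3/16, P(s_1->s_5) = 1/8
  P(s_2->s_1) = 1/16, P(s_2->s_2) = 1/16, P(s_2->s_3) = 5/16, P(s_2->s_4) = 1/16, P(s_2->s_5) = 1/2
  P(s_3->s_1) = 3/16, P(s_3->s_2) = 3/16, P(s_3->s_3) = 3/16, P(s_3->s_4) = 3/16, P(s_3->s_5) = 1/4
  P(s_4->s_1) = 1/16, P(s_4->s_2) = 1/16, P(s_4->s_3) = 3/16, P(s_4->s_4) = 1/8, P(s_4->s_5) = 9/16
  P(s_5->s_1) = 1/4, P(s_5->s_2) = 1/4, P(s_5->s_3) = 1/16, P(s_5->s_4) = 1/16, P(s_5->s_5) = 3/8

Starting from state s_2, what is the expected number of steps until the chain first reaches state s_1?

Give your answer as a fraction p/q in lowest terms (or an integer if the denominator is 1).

Let h_i = expected steps to first reach s_1 from state i.
Boundary: h_s_1 = 0.
First-step equations for the other states:
  h_s_2 = 1 + 1/16*h_s_1 + 1/16*h_s_2 + 5/16*h_s_3 + 1/16*h_s_4 + 1/2*h_s_5
  h_s_3 = 1 + 3/16*h_s_1 + 3/16*h_s_2 + 3/16*h_s_3 + 3/16*h_s_4 + 1/4*h_s_5
  h_s_4 = 1 + 1/16*h_s_1 + 1/16*h_s_2 + 3/16*h_s_3 + 1/8*h_s_4 + 9/16*h_s_5
  h_s_5 = 1 + 1/4*h_s_1 + 1/4*h_s_2 + 1/16*h_s_3 + 1/16*h_s_4 + 3/8*h_s_5

Substituting h_s_1 = 0 and rearranging gives the linear system (I - Q) h = 1:
  [15/16, -5/16, -1/16, -1/2] . (h_s_2, h_s_3, h_s_4, h_s_5) = 1
  [-3/16, 13/16, -3/16, -1/4] . (h_s_2, h_s_3, h_s_4, h_s_5) = 1
  [-1/16, -3/16, 7/8, -9/16] . (h_s_2, h_s_3, h_s_4, h_s_5) = 1
  [-1/4, -1/16, -1/16, 5/8] . (h_s_2, h_s_3, h_s_4, h_s_5) = 1

Solving yields:
  h_s_2 = 4700/759
  h_s_3 = 394/69
  h_s_4 = 4702/759
  h_s_5 = 3998/759

Starting state is s_2, so the expected hitting time is h_s_2 = 4700/759.

Answer: 4700/759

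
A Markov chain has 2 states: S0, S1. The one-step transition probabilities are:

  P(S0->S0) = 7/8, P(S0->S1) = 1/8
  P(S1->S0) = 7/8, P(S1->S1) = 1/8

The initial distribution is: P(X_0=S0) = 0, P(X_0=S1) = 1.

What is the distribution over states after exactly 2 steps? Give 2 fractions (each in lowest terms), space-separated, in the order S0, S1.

Propagating the distribution step by step (d_{t+1} = d_t * P):
d_0 = (S0=0, S1=1)
  d_1[S0] = 0*7/8 + 1*7/8 = 7/8
  d_1[S1] = 0*1/8 + 1*1/8 = 1/8
d_1 = (S0=7/8, S1=1/8)
  d_2[S0] = 7/8*7/8 + 1/8*7/8 = 7/8
  d_2[S1] = 7/8*1/8 + 1/8*1/8 = 1/8
d_2 = (S0=7/8, S1=1/8)

Answer: 7/8 1/8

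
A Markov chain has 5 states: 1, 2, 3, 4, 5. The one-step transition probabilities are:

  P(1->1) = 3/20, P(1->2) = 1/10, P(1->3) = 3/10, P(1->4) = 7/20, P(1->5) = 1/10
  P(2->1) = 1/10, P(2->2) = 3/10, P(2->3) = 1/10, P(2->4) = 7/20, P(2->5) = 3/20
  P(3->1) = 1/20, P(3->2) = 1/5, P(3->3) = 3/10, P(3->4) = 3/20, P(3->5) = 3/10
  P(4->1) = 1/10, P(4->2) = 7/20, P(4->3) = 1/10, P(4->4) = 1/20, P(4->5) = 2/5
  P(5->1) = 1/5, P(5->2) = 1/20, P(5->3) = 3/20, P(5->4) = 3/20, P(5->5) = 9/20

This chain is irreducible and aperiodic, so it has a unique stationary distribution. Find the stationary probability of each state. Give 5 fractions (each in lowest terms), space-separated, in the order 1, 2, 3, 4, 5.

The stationary distribution satisfies pi = pi * P, i.e.:
  pi_1 = 3/20*pi_1 + 1/10*pi_2 + 1/20*pi_3 + 1/10*pi_4 + 1/5*pi_5
  pi_2 = 1/10*pi_1 + 3/10*pi_2 + 1/5*pi_3 + 7/20*pi_4 + 1/20*pi_5
  pi_3 = 3/10*pi_1 + 1/10*pi_2 + 3/10*pi_3 + 1/10*pi_4 + 3/20*pi_5
  pi_4 = 7/20*pi_1 + 7/20*pi_2 + 3/20*pi_3 + 1/20*pi_4 + 3/20*pi_5
  pi_5 = 1/10*pi_1 + 3/20*pi_2 + 3/10*pi_3 + 2/5*pi_4 + 9/20*pi_5
with normalization: pi_1 + pi_2 + pi_3 + pi_4 + pi_5 = 1.

Using the first 4 balance equations plus normalization, the linear system A*pi = b is:
  [-17/20, 1/10, 1/20, 1/10, 1/5] . pi = 0
  [1/10, -7/10, 1/5, 7/20, 1/20] . pi = 0
  [3/10, 1/10, -7/10, 1/10, 3/20] . pi = 0
  [7/20, 7/20, 3/20, -19/20, 3/20] . pi = 0
  [1, 1, 1, 1, 1] . pi = 1

Solving yields:
  pi_1 = 15139/117512
  pi_2 = 5529/29378
  pi_3 = 20767/117512
  pi_4 = 11399/58756
  pi_5 = 9173/29378

Verification (pi * P):
  15139/117512*3/20 + 5529/29378*1/10 + 20767/117512*1/20 + 11399/58756*1/10 + 9173/29378*1/5 = 15139/117512 = pi_1  (ok)
  15139/117512*1/10 + 5529/29378*3/10 + 20767/117512*1/5 + 11399/58756*7/20 + 9173/29378*1/20 = 5529/29378 = pi_2  (ok)
  15139/117512*3/10 + 5529/29378*1/10 + 20767/117512*3/10 + 11399/58756*1/10 + 9173/29378*3/20 = 20767/117512 = pi_3  (ok)
  15139/117512*7/20 + 5529/29378*7/20 + 20767/117512*3/20 + 11399/58756*1/20 + 9173/29378*3/20 = 11399/58756 = pi_4  (ok)
  15139/117512*1/10 + 5529/29378*3/20 + 20767/117512*3/10 + 11399/58756*2/5 + 9173/29378*9/20 = 9173/29378 = pi_5  (ok)

Answer: 15139/117512 5529/29378 20767/117512 11399/58756 9173/29378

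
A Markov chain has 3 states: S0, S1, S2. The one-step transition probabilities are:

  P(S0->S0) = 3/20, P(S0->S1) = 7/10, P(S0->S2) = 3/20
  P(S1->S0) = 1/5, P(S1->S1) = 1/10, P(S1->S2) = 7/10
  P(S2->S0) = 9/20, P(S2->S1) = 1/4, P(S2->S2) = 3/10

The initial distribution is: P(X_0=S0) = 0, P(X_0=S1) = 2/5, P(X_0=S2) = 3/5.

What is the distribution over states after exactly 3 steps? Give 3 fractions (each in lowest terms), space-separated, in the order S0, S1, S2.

Answer: 133/500 13081/40000 16279/40000

Derivation:
Propagating the distribution step by step (d_{t+1} = d_t * P):
d_0 = (S0=0, S1=2/5, S2=3/5)
  d_1[S0] = 0*3/20 + 2/5*1/5 + 3/5*9/20 = 7/20
  d_1[S1] = 0*7/10 + 2/5*1/10 + 3/5*1/4 = 19/100
  d_1[S2] = 0*3/20 + 2/5*7/10 + 3/5*3/10 = 23/50
d_1 = (S0=7/20, S1=19/100, S2=23/50)
  d_2[S0] = 7/20*3/20 + 19/100*1/5 + 23/50*9/20 = 119/400
  d_2[S1] = 7/20*7/10 + 19/100*1/10 + 23/50*1/4 = 379/1000
  d_2[S2] = 7/20*3/20 + 19/100*7/10 + 23/50*3/10 = 647/2000
d_2 = (S0=119/400, S1=379/1000, S2=647/2000)
  d_3[S0] = 119/400*3/20 + 379/1000*1/5 + 647/2000*9/20 = 133/500
  d_3[S1] = 119/400*7/10 + 379/1000*1/10 + 647/2000*1/4 = 13081/40000
  d_3[S2] = 119/400*3/20 + 379/1000*7/10 + 647/2000*3/10 = 16279/40000
d_3 = (S0=133/500, S1=13081/40000, S2=16279/40000)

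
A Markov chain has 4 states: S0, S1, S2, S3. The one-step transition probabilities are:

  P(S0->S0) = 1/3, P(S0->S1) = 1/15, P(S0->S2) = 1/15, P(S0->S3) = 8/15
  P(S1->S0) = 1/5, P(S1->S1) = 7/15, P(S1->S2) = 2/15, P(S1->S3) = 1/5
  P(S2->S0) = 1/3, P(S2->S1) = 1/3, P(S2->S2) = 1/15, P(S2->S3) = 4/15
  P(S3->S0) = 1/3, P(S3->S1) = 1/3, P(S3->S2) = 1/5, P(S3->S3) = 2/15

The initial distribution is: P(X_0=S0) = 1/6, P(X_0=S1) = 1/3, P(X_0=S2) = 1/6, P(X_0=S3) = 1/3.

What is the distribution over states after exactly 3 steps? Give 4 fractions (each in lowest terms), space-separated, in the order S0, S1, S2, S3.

Answer: 2969/10125 3001/10125 1268/10125 2887/10125

Derivation:
Propagating the distribution step by step (d_{t+1} = d_t * P):
d_0 = (S0=1/6, S1=1/3, S2=1/6, S3=1/3)
  d_1[S0] = 1/6*1/3 + 1/3*1/5 + 1/6*1/3 + 1/3*1/3 = 13/45
  d_1[S1] = 1/6*1/15 + 1/3*7/15 + 1/6*1/3 + 1/3*1/3 = 1/3
  d_1[S2] = 1/6*1/15 + 1/3*2/15 + 1/6*1/15 + 1/3*1/5 = 2/15
  d_1[S3] = 1/6*8/15 + 1/3*1/5 + 1/6*4/15 + 1/3*2/15 = 11/45
d_1 = (S0=13/45, S1=1/3, S2=2/15, S3=11/45)
  d_2[S0] = 13/45*1/3 + 1/3*1/5 + 2/15*1/3 + 11/45*1/3 = 13/45
  d_2[S1] = 13/45*1/15 + 1/3*7/15 + 2/15*1/3 + 11/45*1/3 = 203/675
  d_2[S2] = 13/45*1/15 + 1/3*2/15 + 2/15*1/15 + 11/45*1/5 = 82/675
  d_2[S3] = 13/45*8/15 + 1/3*1/5 + 2/15*4/15 + 11/45*2/15 = 13/45
d_2 = (S0=13/45, S1=203/675, S2=82/675, S3=13/45)
  d_3[S0] = 13/45*1/3 + 203/675*1/5 + 82/675*1/3 + 13/45*1/3 = 2969/10125
  d_3[S1] = 13/45*1/15 + 203/675*7/15 + 82/675*1/3 + 13/45*1/3 = 3001/10125
  d_3[S2] = 13/45*1/15 + 203/675*2/15 + 82/675*1/15 + 13/45*1/5 = 1268/10125
  d_3[S3] = 13/45*8/15 + 203/675*1/5 + 82/675*4/15 + 13/45*2/15 = 2887/10125
d_3 = (S0=2969/10125, S1=3001/10125, S2=1268/10125, S3=2887/10125)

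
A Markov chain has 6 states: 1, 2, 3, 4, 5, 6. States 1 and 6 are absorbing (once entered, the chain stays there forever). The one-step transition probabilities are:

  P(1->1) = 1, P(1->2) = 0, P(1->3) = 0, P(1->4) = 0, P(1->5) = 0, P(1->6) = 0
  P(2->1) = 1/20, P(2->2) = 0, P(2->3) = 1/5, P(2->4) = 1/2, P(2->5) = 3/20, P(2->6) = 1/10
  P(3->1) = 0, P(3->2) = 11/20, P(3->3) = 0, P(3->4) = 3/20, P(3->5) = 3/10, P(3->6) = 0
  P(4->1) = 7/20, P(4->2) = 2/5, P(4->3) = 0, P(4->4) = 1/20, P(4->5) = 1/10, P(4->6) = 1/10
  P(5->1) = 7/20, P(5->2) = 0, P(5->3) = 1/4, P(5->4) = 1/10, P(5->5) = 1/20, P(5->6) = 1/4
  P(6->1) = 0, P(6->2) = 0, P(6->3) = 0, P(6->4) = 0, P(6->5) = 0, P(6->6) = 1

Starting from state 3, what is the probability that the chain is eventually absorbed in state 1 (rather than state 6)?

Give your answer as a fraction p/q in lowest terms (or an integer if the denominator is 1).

Let a_i = P(absorbed in 1 | start in state i).
Boundary conditions: a_1 = 1, a_6 = 0.
For each transient state i, a_i = sum_j P(i->j) * a_j:
  a_2 = 1/20*a_1 + 0*a_2 + 1/5*a_3 + 1/2*a_4 + 3/20*a_5 + 1/10*a_6
  a_3 = 0*a_1 + 11/20*a_2 + 0*a_3 + 3/20*a_4 + 3/10*a_5 + 0*a_6
  a_4 = 7/20*a_1 + 2/5*a_2 + 0*a_3 + 1/20*a_4 + 1/10*a_5 + 1/10*a_6
  a_5 = 7/20*a_1 + 0*a_2 + 1/4*a_3 + 1/10*a_4 + 1/20*a_5 + 1/4*a_6

Substituting a_1 = 1 and a_6 = 0, rearrange to (I - Q) a = r where r[i] = P(i -> 1):
  [1, -1/5, -1/2, -3/20] . (a_2, a_3, a_4, a_5) = 1/20
  [-11/20, 1, -3/20, -3/10] . (a_2, a_3, a_4, a_5) = 0
  [-2/5, 0, 19/20, -1/10] . (a_2, a_3, a_4, a_5) = 7/20
  [0, -1/4, -1/10, 19/20] . (a_2, a_3, a_4, a_5) = 7/20

Solving yields:
  a_2 = 519/853
  a_3 = 528/853
  a_4 = 587/853
  a_5 = 515/853

Starting state is 3, so the absorption probability is a_3 = 528/853.

Answer: 528/853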